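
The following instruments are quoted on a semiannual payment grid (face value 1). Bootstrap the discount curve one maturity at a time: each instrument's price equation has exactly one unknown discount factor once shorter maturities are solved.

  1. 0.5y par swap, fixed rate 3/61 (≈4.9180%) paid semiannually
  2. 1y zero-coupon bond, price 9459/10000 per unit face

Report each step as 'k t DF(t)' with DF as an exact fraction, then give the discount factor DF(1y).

step 1 [0.5y] swap r/2=3/122: DF=(1 − 3/122·(0))/(1+3/122) = 122/125 ≈ 0.976000
step 2 [1y] zero: DF = P = 9459/10000 ≈ 0.945900

1 1/2 122/125
2 1 9459/10000
DF(1y) = 9459/10000 ≈ 0.945900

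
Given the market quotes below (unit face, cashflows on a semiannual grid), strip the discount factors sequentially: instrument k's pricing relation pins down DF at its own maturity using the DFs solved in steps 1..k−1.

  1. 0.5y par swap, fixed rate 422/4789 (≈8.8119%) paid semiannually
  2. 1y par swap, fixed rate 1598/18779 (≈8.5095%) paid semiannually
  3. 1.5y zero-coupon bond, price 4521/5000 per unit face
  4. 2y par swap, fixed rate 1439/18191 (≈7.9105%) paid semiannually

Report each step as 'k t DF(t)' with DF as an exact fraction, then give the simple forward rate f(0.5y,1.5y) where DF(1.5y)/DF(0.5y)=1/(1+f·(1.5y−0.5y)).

step 1 [0.5y] swap r/2=211/4789: DF=(1 − 211/4789·(0))/(1+211/4789) = 4789/5000 ≈ 0.957800
step 2 [1y] swap r/2=799/18779: DF=(1 − 799/18779·(0.957800))/(1+799/18779) = 9201/10000 ≈ 0.920100
step 3 [1.5y] zero: DF = P = 4521/5000 ≈ 0.904200
step 4 [2y] swap r/2=1439/36382: DF=(1 − 1439/36382·(0.957800+0.920100+0.904200))/(1+1439/36382) = 8561/10000 ≈ 0.856100

1 1/2 4789/5000
2 1 9201/10000
3 3/2 4521/5000
4 2 8561/10000
f(0.5y,1.5y) = ((4789/5000)/(4521/5000) − 1)/(1) = 268/4521 ≈ 5.9279%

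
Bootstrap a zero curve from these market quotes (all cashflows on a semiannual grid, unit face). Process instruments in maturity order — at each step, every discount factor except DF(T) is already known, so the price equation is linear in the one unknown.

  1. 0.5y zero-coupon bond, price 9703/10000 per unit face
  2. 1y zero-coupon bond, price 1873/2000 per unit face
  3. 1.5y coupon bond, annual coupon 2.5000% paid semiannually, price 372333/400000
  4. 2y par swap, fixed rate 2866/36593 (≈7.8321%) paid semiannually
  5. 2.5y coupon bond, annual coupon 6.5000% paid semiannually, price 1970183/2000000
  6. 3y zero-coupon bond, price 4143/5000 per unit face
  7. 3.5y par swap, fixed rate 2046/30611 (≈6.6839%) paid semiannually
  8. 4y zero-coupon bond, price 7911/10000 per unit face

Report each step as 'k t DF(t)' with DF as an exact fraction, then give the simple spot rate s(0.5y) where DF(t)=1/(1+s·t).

1 1/2 9703/10000
2 1 1873/2000
3 3/2 4479/5000
4 2 8567/10000
5 5/2 8389/10000
6 3 4143/5000
7 7/2 3977/5000
8 4 7911/10000
s(0.5y) = (1/(9703/10000) − 1)/(1/2) = 594/9703 ≈ 6.1218%

step 1 [0.5y] zero: DF = P = 9703/10000 ≈ 0.970300
step 2 [1y] zero: DF = P = 1873/2000 ≈ 0.936500
step 3 [1.5y] bond c/2=1/80: DF=(372333/400000 − 1/80·(0.970300+0.936500))/(1+1/80) = 4479/5000 ≈ 0.895800
step 4 [2y] swap r/2=1433/36593: DF=(1 − 1433/36593·(0.970300+0.936500+0.895800))/(1+1433/36593) = 8567/10000 ≈ 0.856700
step 5 [2.5y] bond c/2=13/400: DF=(1970183/2000000 − 13/400·(0.970300+0.936500+0.895800+0.856700))/(1+13/400) = 8389/10000 ≈ 0.838900
step 6 [3y] zero: DF = P = 4143/5000 ≈ 0.828600
step 7 [3.5y] swap r/2=1023/30611: DF=(1 − 1023/30611·(0.970300+0.936500+0.895800+0.856700+0.838900+0.828600))/(1+1023/30611) = 3977/5000 ≈ 0.795400
step 8 [4y] zero: DF = P = 7911/10000 ≈ 0.791100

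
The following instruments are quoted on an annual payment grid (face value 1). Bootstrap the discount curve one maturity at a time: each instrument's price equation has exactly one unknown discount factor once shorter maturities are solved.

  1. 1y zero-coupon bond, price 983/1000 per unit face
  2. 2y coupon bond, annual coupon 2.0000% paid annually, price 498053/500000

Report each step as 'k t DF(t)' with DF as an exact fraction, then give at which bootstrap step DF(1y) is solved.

1 1 983/1000
2 2 9573/10000
DF(1y) is solved at step 1

step 1 [1y] zero: DF = P = 983/1000 ≈ 0.983000
step 2 [2y] bond c/1=1/50: DF=(498053/500000 − 1/50·(0.983000))/(1+1/50) = 9573/10000 ≈ 0.957300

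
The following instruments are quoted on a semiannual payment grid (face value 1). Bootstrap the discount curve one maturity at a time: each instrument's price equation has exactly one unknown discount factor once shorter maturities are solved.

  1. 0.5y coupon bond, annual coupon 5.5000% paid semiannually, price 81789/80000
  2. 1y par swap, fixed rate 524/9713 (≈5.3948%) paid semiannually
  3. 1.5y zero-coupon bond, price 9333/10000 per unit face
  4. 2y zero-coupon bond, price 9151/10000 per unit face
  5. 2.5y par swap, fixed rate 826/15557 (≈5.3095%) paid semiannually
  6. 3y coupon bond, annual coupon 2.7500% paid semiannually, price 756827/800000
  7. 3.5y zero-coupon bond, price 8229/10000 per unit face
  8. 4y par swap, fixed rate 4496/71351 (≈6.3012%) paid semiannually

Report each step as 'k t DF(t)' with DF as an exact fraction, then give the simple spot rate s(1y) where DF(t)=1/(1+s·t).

1 1/2 199/200
2 1 2369/2500
3 3/2 9333/10000
4 2 9151/10000
5 5/2 8761/10000
6 3 8699/10000
7 7/2 8229/10000
8 4 969/1250
s(1y) = (1/(2369/2500) − 1)/(1) = 131/2369 ≈ 5.5298%

step 1 [0.5y] bond c/2=11/400: DF=(81789/80000 − 11/400·(0))/(1+11/400) = 199/200 ≈ 0.995000
step 2 [1y] swap r/2=262/9713: DF=(1 − 262/9713·(0.995000))/(1+262/9713) = 2369/2500 ≈ 0.947600
step 3 [1.5y] zero: DF = P = 9333/10000 ≈ 0.933300
step 4 [2y] zero: DF = P = 9151/10000 ≈ 0.915100
step 5 [2.5y] swap r/2=413/15557: DF=(1 − 413/15557·(0.995000+0.947600+0.933300+0.915100))/(1+413/15557) = 8761/10000 ≈ 0.876100
step 6 [3y] bond c/2=11/800: DF=(756827/800000 − 11/800·(0.995000+0.947600+0.933300+0.915100+0.876100))/(1+11/800) = 8699/10000 ≈ 0.869900
step 7 [3.5y] zero: DF = P = 8229/10000 ≈ 0.822900
step 8 [4y] swap r/2=2248/71351: DF=(1 − 2248/71351·(0.995000+0.947600+0.933300+0.915100+0.876100+0.869900+0.822900))/(1+2248/71351) = 969/1250 ≈ 0.775200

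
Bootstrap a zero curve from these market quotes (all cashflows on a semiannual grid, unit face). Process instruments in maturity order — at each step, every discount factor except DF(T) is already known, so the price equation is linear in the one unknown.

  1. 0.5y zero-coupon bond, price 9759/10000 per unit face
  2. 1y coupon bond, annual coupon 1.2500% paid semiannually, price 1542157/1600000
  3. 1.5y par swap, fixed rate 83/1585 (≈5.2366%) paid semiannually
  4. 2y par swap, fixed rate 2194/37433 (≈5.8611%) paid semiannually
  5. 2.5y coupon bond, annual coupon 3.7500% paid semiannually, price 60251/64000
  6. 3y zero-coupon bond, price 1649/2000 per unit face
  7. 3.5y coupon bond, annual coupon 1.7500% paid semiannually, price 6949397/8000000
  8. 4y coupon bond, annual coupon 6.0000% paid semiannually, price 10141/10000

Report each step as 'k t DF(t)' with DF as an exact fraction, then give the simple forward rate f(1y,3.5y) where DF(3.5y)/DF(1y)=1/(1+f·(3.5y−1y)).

1 1/2 9759/10000
2 1 4759/5000
3 3/2 9253/10000
4 2 8903/10000
5 5/2 1069/1250
6 3 1649/2000
7 7/2 8141/10000
8 4 8029/10000
f(1y,3.5y) = ((4759/5000)/(8141/10000) − 1)/(5/2) = 2754/40705 ≈ 6.7658%

step 1 [0.5y] zero: DF = P = 9759/10000 ≈ 0.975900
step 2 [1y] bond c/2=1/160: DF=(1542157/1600000 − 1/160·(0.975900))/(1+1/160) = 4759/5000 ≈ 0.951800
step 3 [1.5y] swap r/2=83/3170: DF=(1 − 83/3170·(0.975900+0.951800))/(1+83/3170) = 9253/10000 ≈ 0.925300
step 4 [2y] swap r/2=1097/37433: DF=(1 − 1097/37433·(0.975900+0.951800+0.925300))/(1+1097/37433) = 8903/10000 ≈ 0.890300
step 5 [2.5y] bond c/2=3/160: DF=(60251/64000 − 3/160·(0.975900+0.951800+0.925300+0.890300))/(1+3/160) = 1069/1250 ≈ 0.855200
step 6 [3y] zero: DF = P = 1649/2000 ≈ 0.824500
step 7 [3.5y] bond c/2=7/800: DF=(6949397/8000000 − 7/800·(0.975900+0.951800+0.925300+0.890300+0.855200+0.824500))/(1+7/800) = 8141/10000 ≈ 0.814100
step 8 [4y] bond c/2=3/100: DF=(10141/10000 − 3/100·(0.975900+0.951800+0.925300+0.890300+0.855200+0.824500+0.814100))/(1+3/100) = 8029/10000 ≈ 0.802900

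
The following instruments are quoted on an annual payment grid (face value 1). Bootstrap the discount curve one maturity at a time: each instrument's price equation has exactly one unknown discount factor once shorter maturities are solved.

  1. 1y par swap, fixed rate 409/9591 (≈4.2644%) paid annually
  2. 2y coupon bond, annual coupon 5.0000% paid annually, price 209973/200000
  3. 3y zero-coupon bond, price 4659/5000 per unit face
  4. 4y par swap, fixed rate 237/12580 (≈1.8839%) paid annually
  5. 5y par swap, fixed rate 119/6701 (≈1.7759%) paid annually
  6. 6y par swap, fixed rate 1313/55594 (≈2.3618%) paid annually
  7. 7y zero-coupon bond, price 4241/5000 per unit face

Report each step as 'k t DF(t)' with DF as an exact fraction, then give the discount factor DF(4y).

step 1 [1y] swap r/1=409/9591: DF=(1 − 409/9591·(0))/(1+409/9591) = 9591/10000 ≈ 0.959100
step 2 [2y] bond c/1=1/20: DF=(209973/200000 − 1/20·(0.959100))/(1+1/20) = 4771/5000 ≈ 0.954200
step 3 [3y] zero: DF = P = 4659/5000 ≈ 0.931800
step 4 [4y] swap r/1=237/12580: DF=(1 − 237/12580·(0.959100+0.954200+0.931800))/(1+237/12580) = 9289/10000 ≈ 0.928900
step 5 [5y] swap r/1=119/6701: DF=(1 − 119/6701·(0.959100+0.954200+0.931800+0.928900))/(1+119/6701) = 9167/10000 ≈ 0.916700
step 6 [6y] swap r/1=1313/55594: DF=(1 − 1313/55594·(0.959100+0.954200+0.931800+0.928900+0.916700))/(1+1313/55594) = 8687/10000 ≈ 0.868700
step 7 [7y] zero: DF = P = 4241/5000 ≈ 0.848200

1 1 9591/10000
2 2 4771/5000
3 3 4659/5000
4 4 9289/10000
5 5 9167/10000
6 6 8687/10000
7 7 4241/5000
DF(4y) = 9289/10000 ≈ 0.928900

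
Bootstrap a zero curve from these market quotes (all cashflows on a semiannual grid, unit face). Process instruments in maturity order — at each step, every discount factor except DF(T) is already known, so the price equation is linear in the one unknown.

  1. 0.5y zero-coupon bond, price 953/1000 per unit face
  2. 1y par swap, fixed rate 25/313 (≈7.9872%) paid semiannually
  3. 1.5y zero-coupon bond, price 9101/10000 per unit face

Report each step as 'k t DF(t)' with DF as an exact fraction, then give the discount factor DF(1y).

1 1/2 953/1000
2 1 37/40
3 3/2 9101/10000
DF(1y) = 37/40 ≈ 0.925000

step 1 [0.5y] zero: DF = P = 953/1000 ≈ 0.953000
step 2 [1y] swap r/2=25/626: DF=(1 − 25/626·(0.953000))/(1+25/626) = 37/40 ≈ 0.925000
step 3 [1.5y] zero: DF = P = 9101/10000 ≈ 0.910100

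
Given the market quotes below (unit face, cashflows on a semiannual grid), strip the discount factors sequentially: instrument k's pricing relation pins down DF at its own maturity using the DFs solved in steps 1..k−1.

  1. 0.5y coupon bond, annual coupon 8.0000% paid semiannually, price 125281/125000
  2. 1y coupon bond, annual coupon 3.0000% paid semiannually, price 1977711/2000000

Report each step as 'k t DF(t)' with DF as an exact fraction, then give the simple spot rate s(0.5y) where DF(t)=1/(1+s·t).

step 1 [0.5y] bond c/2=1/25: DF=(125281/125000 − 1/25·(0))/(1+1/25) = 9637/10000 ≈ 0.963700
step 2 [1y] bond c/2=3/200: DF=(1977711/2000000 − 3/200·(0.963700))/(1+3/200) = 24/25 ≈ 0.960000

1 1/2 9637/10000
2 1 24/25
s(0.5y) = (1/(9637/10000) − 1)/(1/2) = 726/9637 ≈ 7.5335%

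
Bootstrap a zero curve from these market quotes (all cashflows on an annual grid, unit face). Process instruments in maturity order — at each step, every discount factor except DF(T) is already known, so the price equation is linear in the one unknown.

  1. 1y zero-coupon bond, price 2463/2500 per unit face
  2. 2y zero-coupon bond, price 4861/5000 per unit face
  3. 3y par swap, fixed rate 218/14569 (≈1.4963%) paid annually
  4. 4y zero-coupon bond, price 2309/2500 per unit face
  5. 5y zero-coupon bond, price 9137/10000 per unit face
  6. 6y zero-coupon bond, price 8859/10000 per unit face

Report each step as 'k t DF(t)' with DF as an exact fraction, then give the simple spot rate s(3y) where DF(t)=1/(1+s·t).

step 1 [1y] zero: DF = P = 2463/2500 ≈ 0.985200
step 2 [2y] zero: DF = P = 4861/5000 ≈ 0.972200
step 3 [3y] swap r/1=218/14569: DF=(1 − 218/14569·(0.985200+0.972200))/(1+218/14569) = 2391/2500 ≈ 0.956400
step 4 [4y] zero: DF = P = 2309/2500 ≈ 0.923600
step 5 [5y] zero: DF = P = 9137/10000 ≈ 0.913700
step 6 [6y] zero: DF = P = 8859/10000 ≈ 0.885900

1 1 2463/2500
2 2 4861/5000
3 3 2391/2500
4 4 2309/2500
5 5 9137/10000
6 6 8859/10000
s(3y) = (1/(2391/2500) − 1)/(3) = 109/7173 ≈ 1.5196%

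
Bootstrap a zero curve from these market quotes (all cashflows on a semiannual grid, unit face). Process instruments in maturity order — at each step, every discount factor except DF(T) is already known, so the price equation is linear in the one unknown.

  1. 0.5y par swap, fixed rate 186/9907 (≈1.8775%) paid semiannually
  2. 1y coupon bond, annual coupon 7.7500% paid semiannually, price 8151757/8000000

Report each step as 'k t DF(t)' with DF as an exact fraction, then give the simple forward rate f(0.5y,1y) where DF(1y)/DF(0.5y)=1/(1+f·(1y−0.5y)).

step 1 [0.5y] swap r/2=93/9907: DF=(1 − 93/9907·(0))/(1+93/9907) = 9907/10000 ≈ 0.990700
step 2 [1y] bond c/2=31/800: DF=(8151757/8000000 − 31/800·(0.990700))/(1+31/800) = 118/125 ≈ 0.944000

1 1/2 9907/10000
2 1 118/125
f(0.5y,1y) = ((9907/10000)/(118/125) − 1)/(1/2) = 467/4720 ≈ 9.8941%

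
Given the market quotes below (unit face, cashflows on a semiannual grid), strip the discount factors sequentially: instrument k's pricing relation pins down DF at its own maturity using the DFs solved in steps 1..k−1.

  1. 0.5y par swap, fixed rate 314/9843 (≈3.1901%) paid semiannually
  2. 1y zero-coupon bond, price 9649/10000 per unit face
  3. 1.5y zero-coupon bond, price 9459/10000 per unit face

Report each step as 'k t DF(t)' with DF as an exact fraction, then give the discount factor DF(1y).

step 1 [0.5y] swap r/2=157/9843: DF=(1 − 157/9843·(0))/(1+157/9843) = 9843/10000 ≈ 0.984300
step 2 [1y] zero: DF = P = 9649/10000 ≈ 0.964900
step 3 [1.5y] zero: DF = P = 9459/10000 ≈ 0.945900

1 1/2 9843/10000
2 1 9649/10000
3 3/2 9459/10000
DF(1y) = 9649/10000 ≈ 0.964900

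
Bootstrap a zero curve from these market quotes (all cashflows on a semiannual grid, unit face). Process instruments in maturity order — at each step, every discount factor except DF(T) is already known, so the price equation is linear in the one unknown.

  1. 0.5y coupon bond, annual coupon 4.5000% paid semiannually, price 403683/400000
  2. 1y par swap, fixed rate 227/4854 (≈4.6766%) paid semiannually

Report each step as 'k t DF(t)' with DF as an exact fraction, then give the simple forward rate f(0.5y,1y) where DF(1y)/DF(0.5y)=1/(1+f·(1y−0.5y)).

step 1 [0.5y] bond c/2=9/400: DF=(403683/400000 − 9/400·(0))/(1+9/400) = 987/1000 ≈ 0.987000
step 2 [1y] swap r/2=227/9708: DF=(1 − 227/9708·(0.987000))/(1+227/9708) = 4773/5000 ≈ 0.954600

1 1/2 987/1000
2 1 4773/5000
f(0.5y,1y) = ((987/1000)/(4773/5000) − 1)/(1/2) = 108/1591 ≈ 6.7882%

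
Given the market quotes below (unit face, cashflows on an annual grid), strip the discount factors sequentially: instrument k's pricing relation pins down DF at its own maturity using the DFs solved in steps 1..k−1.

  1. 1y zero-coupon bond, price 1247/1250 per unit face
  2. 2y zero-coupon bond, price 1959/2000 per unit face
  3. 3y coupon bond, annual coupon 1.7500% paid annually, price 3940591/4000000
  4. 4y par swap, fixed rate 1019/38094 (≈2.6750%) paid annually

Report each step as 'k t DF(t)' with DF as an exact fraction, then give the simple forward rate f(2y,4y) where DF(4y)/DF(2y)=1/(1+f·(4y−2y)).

step 1 [1y] zero: DF = P = 1247/1250 ≈ 0.997600
step 2 [2y] zero: DF = P = 1959/2000 ≈ 0.979500
step 3 [3y] bond c/1=7/400: DF=(3940591/4000000 − 7/400·(0.997600+0.979500))/(1+7/400) = 4671/5000 ≈ 0.934200
step 4 [4y] swap r/1=1019/38094: DF=(1 − 1019/38094·(0.997600+0.979500+0.934200))/(1+1019/38094) = 8981/10000 ≈ 0.898100

1 1 1247/1250
2 2 1959/2000
3 3 4671/5000
4 4 8981/10000
f(2y,4y) = ((1959/2000)/(8981/10000) − 1)/(2) = 407/8981 ≈ 4.5318%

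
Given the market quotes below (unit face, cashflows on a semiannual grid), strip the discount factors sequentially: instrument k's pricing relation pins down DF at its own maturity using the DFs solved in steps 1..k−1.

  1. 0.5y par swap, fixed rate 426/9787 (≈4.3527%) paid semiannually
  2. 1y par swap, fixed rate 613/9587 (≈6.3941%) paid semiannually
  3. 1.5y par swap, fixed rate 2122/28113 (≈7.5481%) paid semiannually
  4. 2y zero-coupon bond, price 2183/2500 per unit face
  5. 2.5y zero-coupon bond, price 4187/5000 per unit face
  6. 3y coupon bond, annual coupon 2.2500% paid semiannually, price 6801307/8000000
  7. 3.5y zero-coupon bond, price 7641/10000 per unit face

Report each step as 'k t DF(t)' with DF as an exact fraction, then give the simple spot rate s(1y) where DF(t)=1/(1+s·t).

1 1/2 9787/10000
2 1 9387/10000
3 3/2 8939/10000
4 2 2183/2500
5 5/2 4187/5000
6 3 494/625
7 7/2 7641/10000
s(1y) = (1/(9387/10000) − 1)/(1) = 613/9387 ≈ 6.5303%

step 1 [0.5y] swap r/2=213/9787: DF=(1 − 213/9787·(0))/(1+213/9787) = 9787/10000 ≈ 0.978700
step 2 [1y] swap r/2=613/19174: DF=(1 − 613/19174·(0.978700))/(1+613/19174) = 9387/10000 ≈ 0.938700
step 3 [1.5y] swap r/2=1061/28113: DF=(1 − 1061/28113·(0.978700+0.938700))/(1+1061/28113) = 8939/10000 ≈ 0.893900
step 4 [2y] zero: DF = P = 2183/2500 ≈ 0.873200
step 5 [2.5y] zero: DF = P = 4187/5000 ≈ 0.837400
step 6 [3y] bond c/2=9/800: DF=(6801307/8000000 − 9/800·(0.978700+0.938700+0.893900+0.873200+0.837400))/(1+9/800) = 494/625 ≈ 0.790400
step 7 [3.5y] zero: DF = P = 7641/10000 ≈ 0.764100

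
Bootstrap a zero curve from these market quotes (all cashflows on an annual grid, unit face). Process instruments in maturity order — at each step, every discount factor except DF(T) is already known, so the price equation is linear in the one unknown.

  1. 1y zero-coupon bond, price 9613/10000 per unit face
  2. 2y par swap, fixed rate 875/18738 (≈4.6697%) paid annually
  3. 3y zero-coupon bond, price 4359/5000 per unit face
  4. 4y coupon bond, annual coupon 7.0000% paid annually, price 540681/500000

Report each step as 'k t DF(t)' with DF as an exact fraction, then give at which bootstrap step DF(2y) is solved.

step 1 [1y] zero: DF = P = 9613/10000 ≈ 0.961300
step 2 [2y] swap r/1=875/18738: DF=(1 − 875/18738·(0.961300))/(1+875/18738) = 73/80 ≈ 0.912500
step 3 [3y] zero: DF = P = 4359/5000 ≈ 0.871800
step 4 [4y] bond c/1=7/100: DF=(540681/500000 − 7/100·(0.961300+0.912500+0.871800))/(1+7/100) = 831/1000 ≈ 0.831000

1 1 9613/10000
2 2 73/80
3 3 4359/5000
4 4 831/1000
DF(2y) is solved at step 2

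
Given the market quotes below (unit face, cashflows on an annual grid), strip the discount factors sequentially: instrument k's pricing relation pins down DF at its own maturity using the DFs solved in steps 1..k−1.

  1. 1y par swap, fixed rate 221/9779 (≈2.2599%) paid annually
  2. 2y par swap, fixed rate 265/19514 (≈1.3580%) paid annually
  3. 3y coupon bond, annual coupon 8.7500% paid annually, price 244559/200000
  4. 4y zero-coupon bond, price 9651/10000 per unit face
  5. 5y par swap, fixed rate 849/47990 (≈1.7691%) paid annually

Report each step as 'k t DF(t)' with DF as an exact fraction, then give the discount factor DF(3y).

step 1 [1y] swap r/1=221/9779: DF=(1 − 221/9779·(0))/(1+221/9779) = 9779/10000 ≈ 0.977900
step 2 [2y] swap r/1=265/19514: DF=(1 − 265/19514·(0.977900))/(1+265/19514) = 1947/2000 ≈ 0.973500
step 3 [3y] bond c/1=7/80: DF=(244559/200000 − 7/80·(0.977900+0.973500))/(1+7/80) = 4837/5000 ≈ 0.967400
step 4 [4y] zero: DF = P = 9651/10000 ≈ 0.965100
step 5 [5y] swap r/1=849/47990: DF=(1 − 849/47990·(0.977900+0.973500+0.967400+0.965100))/(1+849/47990) = 9151/10000 ≈ 0.915100

1 1 9779/10000
2 2 1947/2000
3 3 4837/5000
4 4 9651/10000
5 5 9151/10000
DF(3y) = 4837/5000 ≈ 0.967400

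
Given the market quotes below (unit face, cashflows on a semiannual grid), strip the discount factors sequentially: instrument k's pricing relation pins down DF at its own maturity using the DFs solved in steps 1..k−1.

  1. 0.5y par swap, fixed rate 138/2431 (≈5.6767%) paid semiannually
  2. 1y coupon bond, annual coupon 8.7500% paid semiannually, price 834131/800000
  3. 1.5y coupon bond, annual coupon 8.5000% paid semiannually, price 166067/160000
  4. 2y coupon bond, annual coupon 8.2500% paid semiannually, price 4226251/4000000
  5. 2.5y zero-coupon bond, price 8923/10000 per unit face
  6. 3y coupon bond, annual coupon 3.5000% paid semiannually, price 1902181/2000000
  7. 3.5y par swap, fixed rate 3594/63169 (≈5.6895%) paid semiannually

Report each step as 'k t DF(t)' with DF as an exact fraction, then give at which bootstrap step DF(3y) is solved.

step 1 [0.5y] swap r/2=69/2431: DF=(1 − 69/2431·(0))/(1+69/2431) = 2431/2500 ≈ 0.972400
step 2 [1y] bond c/2=7/160: DF=(834131/800000 − 7/160·(0.972400))/(1+7/160) = 4791/5000 ≈ 0.958200
step 3 [1.5y] bond c/2=17/400: DF=(166067/160000 − 17/400·(0.972400+0.958200))/(1+17/400) = 9169/10000 ≈ 0.916900
step 4 [2y] bond c/2=33/800: DF=(4226251/4000000 − 33/800·(0.972400+0.958200+0.916900))/(1+33/800) = 9019/10000 ≈ 0.901900
step 5 [2.5y] zero: DF = P = 8923/10000 ≈ 0.892300
step 6 [3y] bond c/2=7/400: DF=(1902181/2000000 − 7/400·(0.972400+0.958200+0.916900+0.901900+0.892300))/(1+7/400) = 8549/10000 ≈ 0.854900
step 7 [3.5y] swap r/2=1797/63169: DF=(1 − 1797/63169·(0.972400+0.958200+0.916900+0.901900+0.892300+0.854900))/(1+1797/63169) = 8203/10000 ≈ 0.820300

1 1/2 2431/2500
2 1 4791/5000
3 3/2 9169/10000
4 2 9019/10000
5 5/2 8923/10000
6 3 8549/10000
7 7/2 8203/10000
DF(3y) is solved at step 6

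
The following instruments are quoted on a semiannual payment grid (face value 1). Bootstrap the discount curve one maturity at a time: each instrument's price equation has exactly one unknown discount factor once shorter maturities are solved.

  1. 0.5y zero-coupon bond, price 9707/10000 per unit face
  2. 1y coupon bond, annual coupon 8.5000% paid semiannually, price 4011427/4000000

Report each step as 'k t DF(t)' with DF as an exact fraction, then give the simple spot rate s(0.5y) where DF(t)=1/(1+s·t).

step 1 [0.5y] zero: DF = P = 9707/10000 ≈ 0.970700
step 2 [1y] bond c/2=17/400: DF=(4011427/4000000 − 17/400·(0.970700))/(1+17/400) = 1153/1250 ≈ 0.922400

1 1/2 9707/10000
2 1 1153/1250
s(0.5y) = (1/(9707/10000) − 1)/(1/2) = 586/9707 ≈ 6.0369%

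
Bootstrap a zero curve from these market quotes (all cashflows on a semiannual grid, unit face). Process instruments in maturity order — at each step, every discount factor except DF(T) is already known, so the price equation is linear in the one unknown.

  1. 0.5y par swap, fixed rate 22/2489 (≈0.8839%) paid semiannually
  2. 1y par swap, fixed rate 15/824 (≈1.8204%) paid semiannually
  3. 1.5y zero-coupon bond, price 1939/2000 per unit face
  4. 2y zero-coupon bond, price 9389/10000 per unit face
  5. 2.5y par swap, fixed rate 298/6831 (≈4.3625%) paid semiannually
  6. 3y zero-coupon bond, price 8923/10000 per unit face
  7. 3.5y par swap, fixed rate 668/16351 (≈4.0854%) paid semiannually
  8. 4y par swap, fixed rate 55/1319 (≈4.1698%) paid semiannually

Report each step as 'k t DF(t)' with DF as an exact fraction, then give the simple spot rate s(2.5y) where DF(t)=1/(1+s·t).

step 1 [0.5y] swap r/2=11/2489: DF=(1 − 11/2489·(0))/(1+11/2489) = 2489/2500 ≈ 0.995600
step 2 [1y] swap r/2=15/1648: DF=(1 − 15/1648·(0.995600))/(1+15/1648) = 491/500 ≈ 0.982000
step 3 [1.5y] zero: DF = P = 1939/2000 ≈ 0.969500
step 4 [2y] zero: DF = P = 9389/10000 ≈ 0.938900
step 5 [2.5y] swap r/2=149/6831: DF=(1 − 149/6831·(0.995600+0.982000+0.969500+0.938900))/(1+149/6831) = 8957/10000 ≈ 0.895700
step 6 [3y] zero: DF = P = 8923/10000 ≈ 0.892300
step 7 [3.5y] swap r/2=334/16351: DF=(1 − 334/16351·(0.995600+0.982000+0.969500+0.938900+0.895700+0.892300))/(1+334/16351) = 1083/1250 ≈ 0.866400
step 8 [4y] swap r/2=55/2638: DF=(1 − 55/2638·(0.995600+0.982000+0.969500+0.938900+0.895700+0.892300+0.866400))/(1+55/2638) = 423/500 ≈ 0.846000

1 1/2 2489/2500
2 1 491/500
3 3/2 1939/2000
4 2 9389/10000
5 5/2 8957/10000
6 3 8923/10000
7 7/2 1083/1250
8 4 423/500
s(2.5y) = (1/(8957/10000) − 1)/(5/2) = 2086/44785 ≈ 4.6578%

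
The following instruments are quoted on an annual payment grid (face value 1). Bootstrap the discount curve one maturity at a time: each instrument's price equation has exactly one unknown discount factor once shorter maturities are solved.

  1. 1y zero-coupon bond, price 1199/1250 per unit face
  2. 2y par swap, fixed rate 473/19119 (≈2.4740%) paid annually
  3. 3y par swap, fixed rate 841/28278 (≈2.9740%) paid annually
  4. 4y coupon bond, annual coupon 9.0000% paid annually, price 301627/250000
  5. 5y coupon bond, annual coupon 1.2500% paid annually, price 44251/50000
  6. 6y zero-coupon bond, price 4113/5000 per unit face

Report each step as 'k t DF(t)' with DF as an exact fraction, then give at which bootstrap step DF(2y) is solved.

1 1 1199/1250
2 2 9527/10000
3 3 9159/10000
4 4 4367/5000
5 5 2071/2500
6 6 4113/5000
DF(2y) is solved at step 2

step 1 [1y] zero: DF = P = 1199/1250 ≈ 0.959200
step 2 [2y] swap r/1=473/19119: DF=(1 − 473/19119·(0.959200))/(1+473/19119) = 9527/10000 ≈ 0.952700
step 3 [3y] swap r/1=841/28278: DF=(1 − 841/28278·(0.959200+0.952700))/(1+841/28278) = 9159/10000 ≈ 0.915900
step 4 [4y] bond c/1=9/100: DF=(301627/250000 − 9/100·(0.959200+0.952700+0.915900))/(1+9/100) = 4367/5000 ≈ 0.873400
step 5 [5y] bond c/1=1/80: DF=(44251/50000 − 1/80·(0.959200+0.952700+0.915900+0.873400))/(1+1/80) = 2071/2500 ≈ 0.828400
step 6 [6y] zero: DF = P = 4113/5000 ≈ 0.822600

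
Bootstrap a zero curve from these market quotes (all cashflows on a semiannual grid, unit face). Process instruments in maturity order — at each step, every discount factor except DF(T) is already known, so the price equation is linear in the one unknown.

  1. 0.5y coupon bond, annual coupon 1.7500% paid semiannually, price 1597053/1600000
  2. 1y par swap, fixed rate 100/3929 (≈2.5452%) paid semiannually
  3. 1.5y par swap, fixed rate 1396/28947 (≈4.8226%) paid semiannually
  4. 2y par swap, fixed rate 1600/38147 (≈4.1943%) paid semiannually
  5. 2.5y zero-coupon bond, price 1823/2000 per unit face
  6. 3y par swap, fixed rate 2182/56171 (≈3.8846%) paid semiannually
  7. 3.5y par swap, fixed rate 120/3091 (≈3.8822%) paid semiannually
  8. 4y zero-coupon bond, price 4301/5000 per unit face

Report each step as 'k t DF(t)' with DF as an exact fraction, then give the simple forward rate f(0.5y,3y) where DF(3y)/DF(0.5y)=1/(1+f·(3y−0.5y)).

1 1/2 1979/2000
2 1 39/40
3 3/2 4651/5000
4 2 23/25
5 5/2 1823/2000
6 3 8909/10000
7 7/2 437/500
8 4 4301/5000
f(0.5y,3y) = ((1979/2000)/(8909/10000) − 1)/(5/2) = 1972/44545 ≈ 4.4270%

step 1 [0.5y] bond c/2=7/800: DF=(1597053/1600000 − 7/800·(0))/(1+7/800) = 1979/2000 ≈ 0.989500
step 2 [1y] swap r/2=50/3929: DF=(1 − 50/3929·(0.989500))/(1+50/3929) = 39/40 ≈ 0.975000
step 3 [1.5y] swap r/2=698/28947: DF=(1 − 698/28947·(0.989500+0.975000))/(1+698/28947) = 4651/5000 ≈ 0.930200
step 4 [2y] swap r/2=800/38147: DF=(1 − 800/38147·(0.989500+0.975000+0.930200))/(1+800/38147) = 23/25 ≈ 0.920000
step 5 [2.5y] zero: DF = P = 1823/2000 ≈ 0.911500
step 6 [3y] swap r/2=1091/56171: DF=(1 − 1091/56171·(0.989500+0.975000+0.930200+0.920000+0.911500))/(1+1091/56171) = 8909/10000 ≈ 0.890900
step 7 [3.5y] swap r/2=60/3091: DF=(1 − 60/3091·(0.989500+0.975000+0.930200+0.920000+0.911500+0.890900))/(1+60/3091) = 437/500 ≈ 0.874000
step 8 [4y] zero: DF = P = 4301/5000 ≈ 0.860200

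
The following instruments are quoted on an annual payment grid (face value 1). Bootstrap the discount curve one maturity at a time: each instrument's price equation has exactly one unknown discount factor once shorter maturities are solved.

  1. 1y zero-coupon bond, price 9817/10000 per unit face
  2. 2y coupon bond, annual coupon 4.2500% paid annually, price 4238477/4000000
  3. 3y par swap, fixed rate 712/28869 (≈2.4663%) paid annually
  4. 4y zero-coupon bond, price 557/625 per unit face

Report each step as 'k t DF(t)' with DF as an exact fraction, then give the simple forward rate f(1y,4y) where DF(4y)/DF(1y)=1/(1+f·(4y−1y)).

step 1 [1y] zero: DF = P = 9817/10000 ≈ 0.981700
step 2 [2y] bond c/1=17/400: DF=(4238477/4000000 − 17/400·(0.981700))/(1+17/400) = 2441/2500 ≈ 0.976400
step 3 [3y] swap r/1=712/28869: DF=(1 − 712/28869·(0.981700+0.976400))/(1+712/28869) = 1161/1250 ≈ 0.928800
step 4 [4y] zero: DF = P = 557/625 ≈ 0.891200

1 1 9817/10000
2 2 2441/2500
3 3 1161/1250
4 4 557/625
f(1y,4y) = ((9817/10000)/(557/625) − 1)/(3) = 905/26736 ≈ 3.3849%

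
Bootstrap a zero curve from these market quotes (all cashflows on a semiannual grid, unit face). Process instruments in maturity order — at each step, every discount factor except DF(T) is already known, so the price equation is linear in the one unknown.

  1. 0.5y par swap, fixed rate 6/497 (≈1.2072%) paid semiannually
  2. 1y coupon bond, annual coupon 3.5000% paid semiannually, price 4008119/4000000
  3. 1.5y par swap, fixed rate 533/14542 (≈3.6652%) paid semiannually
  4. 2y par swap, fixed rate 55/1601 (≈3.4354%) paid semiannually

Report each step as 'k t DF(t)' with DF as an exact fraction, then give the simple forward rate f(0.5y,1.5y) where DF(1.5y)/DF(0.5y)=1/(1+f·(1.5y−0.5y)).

1 1/2 497/500
2 1 9677/10000
3 3/2 9467/10000
4 2 467/500
f(0.5y,1.5y) = ((497/500)/(9467/10000) − 1)/(1) = 473/9467 ≈ 4.9963%

step 1 [0.5y] swap r/2=3/497: DF=(1 − 3/497·(0))/(1+3/497) = 497/500 ≈ 0.994000
step 2 [1y] bond c/2=7/400: DF=(4008119/4000000 − 7/400·(0.994000))/(1+7/400) = 9677/10000 ≈ 0.967700
step 3 [1.5y] swap r/2=533/29084: DF=(1 − 533/29084·(0.994000+0.967700))/(1+533/29084) = 9467/10000 ≈ 0.946700
step 4 [2y] swap r/2=55/3202: DF=(1 − 55/3202·(0.994000+0.967700+0.946700))/(1+55/3202) = 467/500 ≈ 0.934000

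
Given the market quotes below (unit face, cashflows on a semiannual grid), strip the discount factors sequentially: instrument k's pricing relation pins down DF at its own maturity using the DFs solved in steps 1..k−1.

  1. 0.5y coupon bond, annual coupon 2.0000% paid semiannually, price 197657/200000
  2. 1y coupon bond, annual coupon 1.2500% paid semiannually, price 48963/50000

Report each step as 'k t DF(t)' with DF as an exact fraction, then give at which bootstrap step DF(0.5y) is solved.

step 1 [0.5y] bond c/2=1/100: DF=(197657/200000 − 1/100·(0))/(1+1/100) = 1957/2000 ≈ 0.978500
step 2 [1y] bond c/2=1/160: DF=(48963/50000 − 1/160·(0.978500))/(1+1/160) = 9671/10000 ≈ 0.967100

1 1/2 1957/2000
2 1 9671/10000
DF(0.5y) is solved at step 1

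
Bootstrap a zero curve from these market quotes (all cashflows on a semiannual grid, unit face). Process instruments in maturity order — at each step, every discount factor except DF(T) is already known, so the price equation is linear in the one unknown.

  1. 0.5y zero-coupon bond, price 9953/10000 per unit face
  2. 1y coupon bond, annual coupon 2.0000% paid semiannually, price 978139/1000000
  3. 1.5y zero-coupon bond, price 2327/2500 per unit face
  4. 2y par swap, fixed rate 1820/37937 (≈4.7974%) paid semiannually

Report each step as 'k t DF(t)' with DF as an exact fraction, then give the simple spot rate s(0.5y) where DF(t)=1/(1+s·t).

1 1/2 9953/10000
2 1 4793/5000
3 3/2 2327/2500
4 2 909/1000
s(0.5y) = (1/(9953/10000) − 1)/(1/2) = 94/9953 ≈ 0.9444%

step 1 [0.5y] zero: DF = P = 9953/10000 ≈ 0.995300
step 2 [1y] bond c/2=1/100: DF=(978139/1000000 − 1/100·(0.995300))/(1+1/100) = 4793/5000 ≈ 0.958600
step 3 [1.5y] zero: DF = P = 2327/2500 ≈ 0.930800
step 4 [2y] swap r/2=910/37937: DF=(1 − 910/37937·(0.995300+0.958600+0.930800))/(1+910/37937) = 909/1000 ≈ 0.909000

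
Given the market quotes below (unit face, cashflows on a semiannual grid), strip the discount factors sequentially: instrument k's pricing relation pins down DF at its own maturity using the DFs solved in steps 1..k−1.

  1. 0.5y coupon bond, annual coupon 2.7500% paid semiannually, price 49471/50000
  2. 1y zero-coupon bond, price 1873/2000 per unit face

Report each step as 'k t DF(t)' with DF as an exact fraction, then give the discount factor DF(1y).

1 1/2 122/125
2 1 1873/2000
DF(1y) = 1873/2000 ≈ 0.936500

step 1 [0.5y] bond c/2=11/800: DF=(49471/50000 − 11/800·(0))/(1+11/800) = 122/125 ≈ 0.976000
step 2 [1y] zero: DF = P = 1873/2000 ≈ 0.936500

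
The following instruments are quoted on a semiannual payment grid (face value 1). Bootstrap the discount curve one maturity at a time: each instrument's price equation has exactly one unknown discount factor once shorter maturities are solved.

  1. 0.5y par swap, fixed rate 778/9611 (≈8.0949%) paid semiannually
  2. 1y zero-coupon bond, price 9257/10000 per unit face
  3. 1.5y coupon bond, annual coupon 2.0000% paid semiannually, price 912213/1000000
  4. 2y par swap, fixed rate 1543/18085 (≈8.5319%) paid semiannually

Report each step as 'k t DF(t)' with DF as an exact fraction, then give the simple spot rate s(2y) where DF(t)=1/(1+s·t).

1 1/2 9611/10000
2 1 9257/10000
3 3/2 1769/2000
4 2 8457/10000
s(2y) = (1/(8457/10000) − 1)/(2) = 1543/16914 ≈ 9.1226%

step 1 [0.5y] swap r/2=389/9611: DF=(1 − 389/9611·(0))/(1+389/9611) = 9611/10000 ≈ 0.961100
step 2 [1y] zero: DF = P = 9257/10000 ≈ 0.925700
step 3 [1.5y] bond c/2=1/100: DF=(912213/1000000 − 1/100·(0.961100+0.925700))/(1+1/100) = 1769/2000 ≈ 0.884500
step 4 [2y] swap r/2=1543/36170: DF=(1 − 1543/36170·(0.961100+0.925700+0.884500))/(1+1543/36170) = 8457/10000 ≈ 0.845700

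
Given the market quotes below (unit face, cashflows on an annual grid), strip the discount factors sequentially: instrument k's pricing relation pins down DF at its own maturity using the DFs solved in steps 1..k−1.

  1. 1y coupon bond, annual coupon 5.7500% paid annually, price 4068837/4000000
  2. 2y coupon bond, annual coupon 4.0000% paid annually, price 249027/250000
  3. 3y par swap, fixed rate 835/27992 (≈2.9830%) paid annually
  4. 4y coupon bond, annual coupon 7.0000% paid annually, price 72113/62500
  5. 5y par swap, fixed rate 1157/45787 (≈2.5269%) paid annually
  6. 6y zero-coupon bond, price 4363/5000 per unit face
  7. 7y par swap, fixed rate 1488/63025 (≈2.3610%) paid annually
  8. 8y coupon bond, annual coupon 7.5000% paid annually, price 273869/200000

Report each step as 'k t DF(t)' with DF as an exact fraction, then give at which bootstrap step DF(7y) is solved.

step 1 [1y] bond c/1=23/400: DF=(4068837/4000000 − 23/400·(0))/(1+23/400) = 9619/10000 ≈ 0.961900
step 2 [2y] bond c/1=1/25: DF=(249027/250000 − 1/25·(0.961900))/(1+1/25) = 1151/1250 ≈ 0.920800
step 3 [3y] swap r/1=835/27992: DF=(1 − 835/27992·(0.961900+0.920800))/(1+835/27992) = 1833/2000 ≈ 0.916500
step 4 [4y] bond c/1=7/100: DF=(72113/62500 − 7/100·(0.961900+0.920800+0.916500))/(1+7/100) = 1119/1250 ≈ 0.895200
step 5 [5y] swap r/1=1157/45787: DF=(1 − 1157/45787·(0.961900+0.920800+0.916500+0.895200))/(1+1157/45787) = 8843/10000 ≈ 0.884300
step 6 [6y] zero: DF = P = 4363/5000 ≈ 0.872600
step 7 [7y] swap r/1=1488/63025: DF=(1 − 1488/63025·(0.961900+0.920800+0.916500+0.895200+0.884300+0.872600))/(1+1488/63025) = 532/625 ≈ 0.851200
step 8 [8y] bond c/1=3/40: DF=(273869/200000 − 3/40·(0.961900+0.920800+0.916500+0.895200+0.884300+0.872600+0.851200))/(1+3/40) = 8341/10000 ≈ 0.834100

1 1 9619/10000
2 2 1151/1250
3 3 1833/2000
4 4 1119/1250
5 5 8843/10000
6 6 4363/5000
7 7 532/625
8 8 8341/10000
DF(7y) is solved at step 7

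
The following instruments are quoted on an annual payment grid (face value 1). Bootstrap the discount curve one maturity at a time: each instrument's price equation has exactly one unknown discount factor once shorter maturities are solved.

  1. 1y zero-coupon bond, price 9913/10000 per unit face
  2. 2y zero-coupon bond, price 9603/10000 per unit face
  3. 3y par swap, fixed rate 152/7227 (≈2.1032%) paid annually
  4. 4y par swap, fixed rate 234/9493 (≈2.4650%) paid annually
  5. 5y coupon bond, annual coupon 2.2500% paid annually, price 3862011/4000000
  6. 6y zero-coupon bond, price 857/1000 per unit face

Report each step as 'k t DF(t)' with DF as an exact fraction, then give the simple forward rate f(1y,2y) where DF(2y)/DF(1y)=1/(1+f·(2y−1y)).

1 1 9913/10000
2 2 9603/10000
3 3 587/625
4 4 1133/1250
5 5 8607/10000
6 6 857/1000
f(1y,2y) = ((9913/10000)/(9603/10000) − 1)/(1) = 310/9603 ≈ 3.2282%

step 1 [1y] zero: DF = P = 9913/10000 ≈ 0.991300
step 2 [2y] zero: DF = P = 9603/10000 ≈ 0.960300
step 3 [3y] swap r/1=152/7227: DF=(1 − 152/7227·(0.991300+0.960300))/(1+152/7227) = 587/625 ≈ 0.939200
step 4 [4y] swap r/1=234/9493: DF=(1 − 234/9493·(0.991300+0.960300+0.939200))/(1+234/9493) = 1133/1250 ≈ 0.906400
step 5 [5y] bond c/1=9/400: DF=(3862011/4000000 − 9/400·(0.991300+0.960300+0.939200+0.906400))/(1+9/400) = 8607/10000 ≈ 0.860700
step 6 [6y] zero: DF = P = 857/1000 ≈ 0.857000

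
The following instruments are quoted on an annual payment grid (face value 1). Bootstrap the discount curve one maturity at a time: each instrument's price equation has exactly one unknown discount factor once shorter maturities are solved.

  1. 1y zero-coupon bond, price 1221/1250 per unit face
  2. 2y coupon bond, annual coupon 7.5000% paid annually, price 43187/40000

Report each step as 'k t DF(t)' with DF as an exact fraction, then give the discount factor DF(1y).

1 1 1221/1250
2 2 4681/5000
DF(1y) = 1221/1250 ≈ 0.976800

step 1 [1y] zero: DF = P = 1221/1250 ≈ 0.976800
step 2 [2y] bond c/1=3/40: DF=(43187/40000 − 3/40·(0.976800))/(1+3/40) = 4681/5000 ≈ 0.936200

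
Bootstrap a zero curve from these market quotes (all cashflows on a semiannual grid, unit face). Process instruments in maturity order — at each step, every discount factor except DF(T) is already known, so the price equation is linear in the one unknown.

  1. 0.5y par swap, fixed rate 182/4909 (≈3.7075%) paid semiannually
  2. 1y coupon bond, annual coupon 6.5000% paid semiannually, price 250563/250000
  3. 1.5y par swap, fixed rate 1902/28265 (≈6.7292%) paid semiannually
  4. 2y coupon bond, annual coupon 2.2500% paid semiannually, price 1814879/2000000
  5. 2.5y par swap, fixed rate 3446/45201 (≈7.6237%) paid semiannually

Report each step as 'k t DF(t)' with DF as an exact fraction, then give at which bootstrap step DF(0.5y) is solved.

1 1/2 4909/5000
2 1 4699/5000
3 3/2 9049/10000
4 2 8659/10000
5 5/2 8277/10000
DF(0.5y) is solved at step 1

step 1 [0.5y] swap r/2=91/4909: DF=(1 − 91/4909·(0))/(1+91/4909) = 4909/5000 ≈ 0.981800
step 2 [1y] bond c/2=13/400: DF=(250563/250000 − 13/400·(0.981800))/(1+13/400) = 4699/5000 ≈ 0.939800
step 3 [1.5y] swap r/2=951/28265: DF=(1 − 951/28265·(0.981800+0.939800))/(1+951/28265) = 9049/10000 ≈ 0.904900
step 4 [2y] bond c/2=9/800: DF=(1814879/2000000 − 9/800·(0.981800+0.939800+0.904900))/(1+9/800) = 8659/10000 ≈ 0.865900
step 5 [2.5y] swap r/2=1723/45201: DF=(1 − 1723/45201·(0.981800+0.939800+0.904900+0.865900))/(1+1723/45201) = 8277/10000 ≈ 0.827700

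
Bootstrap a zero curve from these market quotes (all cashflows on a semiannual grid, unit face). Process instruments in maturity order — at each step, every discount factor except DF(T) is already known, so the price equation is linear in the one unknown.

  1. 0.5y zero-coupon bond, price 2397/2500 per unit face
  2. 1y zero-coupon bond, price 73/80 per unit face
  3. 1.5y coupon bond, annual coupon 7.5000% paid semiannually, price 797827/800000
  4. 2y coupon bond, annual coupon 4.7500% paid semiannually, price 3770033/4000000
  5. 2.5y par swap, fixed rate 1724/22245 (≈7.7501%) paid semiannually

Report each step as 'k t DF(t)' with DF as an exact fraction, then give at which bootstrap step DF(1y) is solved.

step 1 [0.5y] zero: DF = P = 2397/2500 ≈ 0.958800
step 2 [1y] zero: DF = P = 73/80 ≈ 0.912500
step 3 [1.5y] bond c/2=3/80: DF=(797827/800000 − 3/80·(0.958800+0.912500))/(1+3/80) = 1117/1250 ≈ 0.893600
step 4 [2y] bond c/2=19/800: DF=(3770033/4000000 − 19/800·(0.958800+0.912500+0.893600))/(1+19/800) = 1713/2000 ≈ 0.856500
step 5 [2.5y] swap r/2=862/22245: DF=(1 − 862/22245·(0.958800+0.912500+0.893600+0.856500))/(1+862/22245) = 2069/2500 ≈ 0.827600

1 1/2 2397/2500
2 1 73/80
3 3/2 1117/1250
4 2 1713/2000
5 5/2 2069/2500
DF(1y) is solved at step 2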